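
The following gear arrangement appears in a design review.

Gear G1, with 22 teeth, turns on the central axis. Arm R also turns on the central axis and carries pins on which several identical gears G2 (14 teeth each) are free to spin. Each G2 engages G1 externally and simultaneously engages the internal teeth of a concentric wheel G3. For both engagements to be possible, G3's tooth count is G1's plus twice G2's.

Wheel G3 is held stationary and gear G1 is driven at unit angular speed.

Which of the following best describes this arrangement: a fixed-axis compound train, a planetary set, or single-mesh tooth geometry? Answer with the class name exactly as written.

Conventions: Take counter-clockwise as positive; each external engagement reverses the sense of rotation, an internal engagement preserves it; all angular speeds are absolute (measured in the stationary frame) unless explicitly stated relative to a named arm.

topology: planetary set — G1 22T / G2 14T / G3 50T, arm = carrier (Willis)
classification: planetary set

planetary set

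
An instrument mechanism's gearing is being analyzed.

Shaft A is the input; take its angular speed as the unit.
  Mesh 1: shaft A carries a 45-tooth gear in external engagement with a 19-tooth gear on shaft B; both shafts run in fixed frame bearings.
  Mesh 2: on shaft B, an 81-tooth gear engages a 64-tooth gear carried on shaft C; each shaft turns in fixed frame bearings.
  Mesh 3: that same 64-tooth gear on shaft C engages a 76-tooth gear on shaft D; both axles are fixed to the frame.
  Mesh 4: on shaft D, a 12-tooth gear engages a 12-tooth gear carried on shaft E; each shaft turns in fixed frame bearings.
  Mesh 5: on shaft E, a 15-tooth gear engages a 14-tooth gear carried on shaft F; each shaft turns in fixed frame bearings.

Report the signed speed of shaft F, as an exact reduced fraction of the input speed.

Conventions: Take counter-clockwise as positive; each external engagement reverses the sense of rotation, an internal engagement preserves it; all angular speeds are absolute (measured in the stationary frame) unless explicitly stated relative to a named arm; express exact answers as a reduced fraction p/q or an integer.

5-mesh fixed-axis compound train (all bearings frame-fixed)
mesh 1 [45T→19T]: |ω|/ω_in = 1×45/19 = 45/19, sense flips to −
mesh 2 [81T→64T]: |ω|/ω_in = (45/19)×81/64 = 3645/1216, sense flips to +
mesh 3 [64T→76T]: |ω|/ω_in = (3645/1216)×64/76 = 3645/1444, sense flips to −
mesh 4 [12T→12T]: |ω|/ω_in = (3645/1444)×12/12 = 3645/1444, sense flips to +
mesh 5 [15T→14T]: |ω|/ω_in = (3645/1444)×15/14 = 54675/20216, sense flips to −
signed output speed (× input speed) = -54675/20216

-54675/20216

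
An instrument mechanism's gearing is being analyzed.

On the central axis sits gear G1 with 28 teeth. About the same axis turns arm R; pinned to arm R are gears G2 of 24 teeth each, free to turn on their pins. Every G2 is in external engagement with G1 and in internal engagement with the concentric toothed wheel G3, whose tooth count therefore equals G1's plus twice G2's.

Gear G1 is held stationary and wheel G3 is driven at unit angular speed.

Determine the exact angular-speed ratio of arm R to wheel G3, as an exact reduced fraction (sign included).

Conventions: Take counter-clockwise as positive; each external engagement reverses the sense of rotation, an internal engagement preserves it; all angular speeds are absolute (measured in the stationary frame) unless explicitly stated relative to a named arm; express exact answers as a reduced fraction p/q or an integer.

topology: planetary set — G1 28T / G2 24T / G3 76T, arm = carrier (Willis)
ring teeth: 28 + 2·24 = 76
28(ω_sun−ω_arm) = −76(ω_ring−ω_arm),  ω_sun = 0, ω_ring = 1
28(0−ω_arm) = −76(1−ω_arm)  ⇒  104·ω_arm = 76  ⇒  ω_arm = 19/26
ω_out/ω_in = 19/26

19/26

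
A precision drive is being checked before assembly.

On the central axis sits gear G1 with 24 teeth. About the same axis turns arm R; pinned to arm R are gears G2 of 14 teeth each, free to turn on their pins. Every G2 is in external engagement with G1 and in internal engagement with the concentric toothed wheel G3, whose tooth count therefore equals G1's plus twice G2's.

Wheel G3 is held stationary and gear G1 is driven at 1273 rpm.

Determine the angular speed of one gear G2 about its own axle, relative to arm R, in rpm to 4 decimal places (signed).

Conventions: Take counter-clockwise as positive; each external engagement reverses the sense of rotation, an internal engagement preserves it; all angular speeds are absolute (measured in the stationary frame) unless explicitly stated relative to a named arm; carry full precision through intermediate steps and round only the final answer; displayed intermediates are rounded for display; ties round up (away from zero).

-1493.1429 rpm

planetary set (24T centre, 14T on arm, 52T internal) — Willis relation
normalise by the input: solve with ω_sun = 1, then scale by 1273 rpm
ring teeth: 24 + 2·14 = 52
24(ω_sun−ω_arm) = −52(ω_ring−ω_arm),  ω_ring = 0, ω_sun = 1
24(1−ω_arm) = −52(0−ω_arm)  ⇒  76·ω_arm = 24  ⇒  ω_arm = 6/19
sun–planet mesh: 24·(1−6/19) = −14·(ω_p−ω_arm)  ⇒  ω_p−ω_arm = -156/133
scale: ω_p−ω_arm = -156/133 × 1273 rpm = -1493.1429 rpm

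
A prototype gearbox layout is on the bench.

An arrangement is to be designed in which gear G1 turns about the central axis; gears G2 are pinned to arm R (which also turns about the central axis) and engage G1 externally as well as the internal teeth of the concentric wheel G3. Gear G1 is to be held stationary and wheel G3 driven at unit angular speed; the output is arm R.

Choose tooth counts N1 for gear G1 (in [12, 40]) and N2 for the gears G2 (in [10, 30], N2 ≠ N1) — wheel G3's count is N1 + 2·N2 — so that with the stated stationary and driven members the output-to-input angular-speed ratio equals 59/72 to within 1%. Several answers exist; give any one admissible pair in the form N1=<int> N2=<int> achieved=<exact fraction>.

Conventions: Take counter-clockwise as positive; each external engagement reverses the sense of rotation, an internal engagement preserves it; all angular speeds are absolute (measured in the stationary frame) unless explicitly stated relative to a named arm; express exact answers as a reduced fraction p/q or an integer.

N1=13 N2=23 achieved=59/72

planetary set to be sized for 59/72 (Willis relation)
Willis with ω_sun = 0: ω_arm/ω_ring = N3/(N1+N3); set equal to 59/72  ⇒  N3/N1 = (59/72)/(1 − 59/72) = 59/13
N3 = N1 + 2·N2  ⇒  N2/N1 = (N3/N1 − 1)/2 = (59/13 − 1)/2 = 23/13
smallest multiple with N1 ≥ 12 and N2 ≥ 10: k = 1  ⇒  N1 = 1·13 = 13, N2 = 1·23 = 23 (N1 ≤ 40, N2 ≤ 30, N2 ≠ N1 ✓), N3 = 13 + 2·23 = 59
check: N3/(N1+N3) with N1 = 13, N3 = 59 gives 59/72; |achieved − target| = 0 ≤ 59/7200 ✓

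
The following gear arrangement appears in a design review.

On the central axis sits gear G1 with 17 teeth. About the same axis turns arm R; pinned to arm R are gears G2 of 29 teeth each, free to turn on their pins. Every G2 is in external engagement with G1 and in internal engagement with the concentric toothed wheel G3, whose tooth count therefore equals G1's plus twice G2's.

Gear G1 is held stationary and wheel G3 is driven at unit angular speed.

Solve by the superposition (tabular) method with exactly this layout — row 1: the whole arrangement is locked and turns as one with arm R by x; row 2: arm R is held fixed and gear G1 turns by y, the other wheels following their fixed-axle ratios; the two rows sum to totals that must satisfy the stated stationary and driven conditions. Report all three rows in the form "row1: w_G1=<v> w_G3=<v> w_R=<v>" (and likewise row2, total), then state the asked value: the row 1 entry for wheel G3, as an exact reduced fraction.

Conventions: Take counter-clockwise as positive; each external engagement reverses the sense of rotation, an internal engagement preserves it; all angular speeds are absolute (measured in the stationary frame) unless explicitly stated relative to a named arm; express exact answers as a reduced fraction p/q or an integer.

row1: w_G1=75/92 w_G3=75/92 w_R=75/92
row2: w_G1=-75/92 w_G3=17/92 w_R=0
total: w_G1=0 w_G3=1 w_R=75/92
asked value: 75/92

planetary set (17T centre, 29T on arm, 75T internal) — Willis relation
row 1: whole set turns with the arm by x
row 2 — arm fixed, fixed-axis ratios: sun y, ring −(17/75)·y, arm 0
boundary: total ω_sun = x + y = 0 and total ω_ring = x − (17/75)·y = 1  ⇒  y = -75/92, x = 75/92
row 2 ring = −(17/75)·(-75/92) = 17/92
totals (row 1 + row 2): sun 75/92 + (-75/92) = 0, ring 75/92 + 17/92 = 1, arm 75/92 + 0 = 75/92
asked cell (row1, ring) = 75/92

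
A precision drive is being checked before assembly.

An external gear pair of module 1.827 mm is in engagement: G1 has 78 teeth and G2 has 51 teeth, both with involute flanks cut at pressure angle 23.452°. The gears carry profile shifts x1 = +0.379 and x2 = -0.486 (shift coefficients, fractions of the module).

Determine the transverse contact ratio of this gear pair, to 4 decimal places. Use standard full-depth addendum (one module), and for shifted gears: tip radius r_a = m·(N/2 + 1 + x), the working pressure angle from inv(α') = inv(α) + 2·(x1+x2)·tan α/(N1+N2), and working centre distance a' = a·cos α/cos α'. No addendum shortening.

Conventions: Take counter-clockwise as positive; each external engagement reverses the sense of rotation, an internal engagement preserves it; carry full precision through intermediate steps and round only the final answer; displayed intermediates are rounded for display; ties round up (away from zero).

topology: single-mesh involute geometry — m = 1.827, 78T/51T pair
base radii: r_b1 = 65.367061, r_b2 = 42.740001
tip radii: r_a1 = 73.772433, r_a2 = 47.527578
inv(α') = inv(23.452°) + 2·(+0.379-0.486)·tan α/(78+51) = 0.02378231  ⇒  α' = 23.23057°
a' = a·cos α / cos α' = 117.8415·cos 23.452°/cos 23.23057° = 117.645138
action lengths: √(r_a1²−r_b1²) = 34.198234, √(r_a2²−r_b2²) = 20.788529
base pitch p_b = π·m·cos α = 5.265556
CR = (34.198234 + 20.788529 − 117.645138·sin 23.23057°)/5.265556 = 1.630166
contact ratio ≈ 1.6302

1.6302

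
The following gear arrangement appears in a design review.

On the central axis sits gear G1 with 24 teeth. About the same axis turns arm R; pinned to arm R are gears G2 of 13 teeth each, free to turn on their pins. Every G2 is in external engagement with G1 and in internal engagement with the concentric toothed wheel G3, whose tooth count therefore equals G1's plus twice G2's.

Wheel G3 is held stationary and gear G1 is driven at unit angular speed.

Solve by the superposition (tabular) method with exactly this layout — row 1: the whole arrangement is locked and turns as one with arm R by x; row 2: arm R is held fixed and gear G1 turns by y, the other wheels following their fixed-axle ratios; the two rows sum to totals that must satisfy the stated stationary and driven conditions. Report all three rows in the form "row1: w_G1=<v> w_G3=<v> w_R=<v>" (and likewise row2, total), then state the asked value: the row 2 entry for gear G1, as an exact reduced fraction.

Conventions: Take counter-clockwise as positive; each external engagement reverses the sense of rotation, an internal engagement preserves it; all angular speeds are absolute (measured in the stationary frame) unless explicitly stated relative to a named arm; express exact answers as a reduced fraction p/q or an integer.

planetary set (24T centre, 13T on arm, 50T internal) — Willis relation
superposition row 1 [locked train]: every member turns x
row 2 (arm held, sun turns y): ω_ring = −(24/50)·y, ω_arm = 0
boundary: total ω_ring = x − (24/50)·y = 0 and total ω_sun = x + y = 1  ⇒  y = 25/37, x = 12/37
row 2 ring = −(24/50)·25/37 = -12/37
totals (row 1 + row 2): sun 12/37 + 25/37 = 1, ring 12/37 + (-12/37) = 0, arm 12/37 + 0 = 12/37
asked cell (row2, sun) = 25/37

row1: w_G1=12/37 w_G3=12/37 w_R=12/37
row2: w_G1=25/37 w_G3=-12/37 w_R=0
total: w_G1=1 w_G3=0 w_R=12/37
asked value: 25/37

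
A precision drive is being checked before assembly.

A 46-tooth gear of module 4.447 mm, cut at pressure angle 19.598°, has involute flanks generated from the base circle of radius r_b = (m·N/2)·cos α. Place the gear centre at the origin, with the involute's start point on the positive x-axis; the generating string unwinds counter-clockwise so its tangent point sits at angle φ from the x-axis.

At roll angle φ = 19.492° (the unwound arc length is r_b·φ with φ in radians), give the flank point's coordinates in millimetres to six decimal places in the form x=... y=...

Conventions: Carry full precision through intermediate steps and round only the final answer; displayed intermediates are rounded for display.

x=101.771382 y=1.250038

topology: single-mesh involute geometry — m = 4.447, N = 46
pitch radius r_p = m·N/2 = 4.447·46/2 = 102.281000
base radius r_b = r_p·cos α = 102.281000·cos 19.598° = 96.355776
roll angle φ = 19.492° = 0.34019958 rad
x = r_b·(cos φ + φ·sin φ) = 101.771382
y = r_b·(sin φ − φ·cos φ) = 1.250038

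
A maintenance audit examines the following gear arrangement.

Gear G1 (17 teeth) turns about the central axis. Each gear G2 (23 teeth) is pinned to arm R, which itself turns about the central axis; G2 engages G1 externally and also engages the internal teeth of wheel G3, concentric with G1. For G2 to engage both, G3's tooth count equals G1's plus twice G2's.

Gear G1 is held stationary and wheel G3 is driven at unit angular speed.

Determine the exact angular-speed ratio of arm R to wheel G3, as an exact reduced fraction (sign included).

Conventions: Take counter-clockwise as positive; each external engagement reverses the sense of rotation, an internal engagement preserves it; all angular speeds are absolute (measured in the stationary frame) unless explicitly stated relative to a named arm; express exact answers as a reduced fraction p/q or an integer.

class = planetary set [G3 = 17+2·23 = 63; Willis about the carrier]
ring teeth: 17 + 2·23 = 63
17(ω_sun−ω_arm) = −63(ω_ring−ω_arm),  ω_sun = 0, ω_ring = 1
17(0−ω_arm) = −63(1−ω_arm)  ⇒  80·ω_arm = 63  ⇒  ω_arm = 63/80
ω_out/ω_in = 63/80

63/80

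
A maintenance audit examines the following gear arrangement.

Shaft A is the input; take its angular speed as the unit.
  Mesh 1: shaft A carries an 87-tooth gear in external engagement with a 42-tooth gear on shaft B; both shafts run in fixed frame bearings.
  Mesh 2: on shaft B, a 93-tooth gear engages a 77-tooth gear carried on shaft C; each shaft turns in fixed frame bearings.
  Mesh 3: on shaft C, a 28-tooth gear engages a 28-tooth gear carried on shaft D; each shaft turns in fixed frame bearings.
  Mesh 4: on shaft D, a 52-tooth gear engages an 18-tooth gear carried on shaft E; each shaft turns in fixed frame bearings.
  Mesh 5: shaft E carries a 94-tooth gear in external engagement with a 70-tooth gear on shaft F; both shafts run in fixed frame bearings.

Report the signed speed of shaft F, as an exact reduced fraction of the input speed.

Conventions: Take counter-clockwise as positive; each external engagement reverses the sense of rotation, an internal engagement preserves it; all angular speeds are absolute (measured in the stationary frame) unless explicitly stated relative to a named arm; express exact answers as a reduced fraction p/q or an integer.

-549289/56595

5-mesh fixed-axis compound train (all bearings frame-fixed)
mesh 1 [87T→42T]: |ω|/ω_in = 1×87/42 = 29/14, sense flips to −
mesh 2 [93T→77T]: |ω|/ω_in = (29/14)×93/77 = 2697/1078, sense flips to +
mesh 3 [28T→28T]: |ω|/ω_in = (2697/1078)×28/28 = 2697/1078, sense flips to −
mesh 4 [52T→18T]: |ω|/ω_in = (2697/1078)×52/18 = 11687/1617, sense flips to +
mesh 5 [94T→70T]: |ω|/ω_in = (11687/1617)×94/70 = 549289/56595, sense flips to −
signed output speed (× input speed) = -549289/56595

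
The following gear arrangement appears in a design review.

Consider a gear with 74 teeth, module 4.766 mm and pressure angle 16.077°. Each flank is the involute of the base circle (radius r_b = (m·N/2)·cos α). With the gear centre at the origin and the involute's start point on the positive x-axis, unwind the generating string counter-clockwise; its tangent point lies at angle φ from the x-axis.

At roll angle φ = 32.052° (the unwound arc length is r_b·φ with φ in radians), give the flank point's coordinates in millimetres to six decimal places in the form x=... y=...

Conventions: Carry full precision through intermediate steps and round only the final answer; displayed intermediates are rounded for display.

single-mesh involute tooth geometry (74T wheel at module 4.766)
pitch radius r_p = m·N/2 = 4.766·74/2 = 176.342000
base radius r_b = r_p·cos α = 176.342000·cos 16.077° = 169.445335
roll angle φ = 32.052° = 0.55941293 rad
x = r_b·(cos φ + φ·sin φ) = 193.920177
y = r_b·(sin φ − φ·cos φ) = 9.581943

x=193.920177 y=9.581943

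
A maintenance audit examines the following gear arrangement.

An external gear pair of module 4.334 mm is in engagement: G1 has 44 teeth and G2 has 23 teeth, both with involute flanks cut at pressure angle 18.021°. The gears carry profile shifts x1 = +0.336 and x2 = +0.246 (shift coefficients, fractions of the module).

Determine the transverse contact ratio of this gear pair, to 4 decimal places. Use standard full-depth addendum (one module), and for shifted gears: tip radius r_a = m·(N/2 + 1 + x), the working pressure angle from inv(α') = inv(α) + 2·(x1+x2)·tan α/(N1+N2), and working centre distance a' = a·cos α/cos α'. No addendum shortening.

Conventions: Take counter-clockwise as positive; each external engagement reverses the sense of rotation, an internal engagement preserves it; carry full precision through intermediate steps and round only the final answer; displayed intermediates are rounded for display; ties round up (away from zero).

1.6344

recognized (one external pair, fixed centres): single-mesh tooth geometry, m = 4.334, N1 = 44, N2 = 23
base radii: r_b1 = 90.670531, r_b2 = 47.395960
tip radii: r_a1 = 101.138224, r_a2 = 55.241164
inv(α') = inv(18.021°) + 2·(+0.336+0.246)·tan α/(44+23) = 0.01645109  ⇒  α' = 20.64597°
a' = a·cos α / cos α' = 145.1890·cos 18.021°/cos 20.64597° = 147.542093
action lengths: √(r_a1²−r_b1²) = 44.808426, √(r_a2²−r_b2²) = 28.376209
base pitch p_b = π·m·cos α = 12.947722
CR = (44.808426 + 28.376209 − 147.542093·sin 20.64597°)/12.947722 = 1.634449
contact ratio ≈ 1.6344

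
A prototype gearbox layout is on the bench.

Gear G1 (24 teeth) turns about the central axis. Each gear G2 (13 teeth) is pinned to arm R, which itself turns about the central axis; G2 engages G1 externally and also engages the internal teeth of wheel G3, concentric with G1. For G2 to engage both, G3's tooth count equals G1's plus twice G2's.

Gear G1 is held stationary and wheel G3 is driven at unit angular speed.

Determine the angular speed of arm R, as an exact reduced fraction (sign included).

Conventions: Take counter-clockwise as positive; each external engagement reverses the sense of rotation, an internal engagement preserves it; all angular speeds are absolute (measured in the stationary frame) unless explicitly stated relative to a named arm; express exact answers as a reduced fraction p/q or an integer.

topology: planetary set — G1 24T / G2 13T / G3 50T, arm = carrier (Willis)
ring teeth: 24 + 2·13 = 50
24(ω_sun−ω_arm) = −50(ω_ring−ω_arm),  ω_sun = 0, ω_ring = 1
24(0−ω_arm) = −50(1−ω_arm)  ⇒  74·ω_arm = 50  ⇒  ω_arm = 25/37
exact speed ratio = 25/37

25/37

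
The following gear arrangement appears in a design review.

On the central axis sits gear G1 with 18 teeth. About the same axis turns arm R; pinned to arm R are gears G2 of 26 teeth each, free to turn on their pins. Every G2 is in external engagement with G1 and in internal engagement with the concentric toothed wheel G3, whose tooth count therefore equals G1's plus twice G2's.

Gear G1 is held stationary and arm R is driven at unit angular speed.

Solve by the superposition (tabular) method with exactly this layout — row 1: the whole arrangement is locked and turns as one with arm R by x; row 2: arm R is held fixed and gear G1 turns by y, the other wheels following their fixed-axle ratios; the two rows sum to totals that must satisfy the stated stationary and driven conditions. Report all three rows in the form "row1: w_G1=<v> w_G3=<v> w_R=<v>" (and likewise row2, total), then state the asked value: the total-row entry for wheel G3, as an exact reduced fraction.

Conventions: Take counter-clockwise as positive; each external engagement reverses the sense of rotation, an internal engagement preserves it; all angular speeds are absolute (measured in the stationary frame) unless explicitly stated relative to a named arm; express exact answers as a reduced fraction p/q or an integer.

planetary set (18T centre, 26T on arm, 70T internal) — Willis relation
row 1 (train locked, turned with arm): all members turn x
row 2: sun turns y, ring = −(18/70)·y, arm 0
boundary: total ω_sun = x + y = 0 and total ω_arm = x = 1  ⇒  y = -1, x = 1
row 2 ring = −(18/70)·(-1) = 9/35
totals (row 1 + row 2): sun 1 + (-1) = 0, ring 1 + 9/35 = 44/35, arm 1 + 0 = 1
asked cell (total, ring) = 44/35

row1: w_G1=1 w_G3=1 w_R=1
row2: w_G1=-1 w_G3=9/35 w_R=0
total: w_G1=0 w_G3=44/35 w_R=1
asked value: 44/35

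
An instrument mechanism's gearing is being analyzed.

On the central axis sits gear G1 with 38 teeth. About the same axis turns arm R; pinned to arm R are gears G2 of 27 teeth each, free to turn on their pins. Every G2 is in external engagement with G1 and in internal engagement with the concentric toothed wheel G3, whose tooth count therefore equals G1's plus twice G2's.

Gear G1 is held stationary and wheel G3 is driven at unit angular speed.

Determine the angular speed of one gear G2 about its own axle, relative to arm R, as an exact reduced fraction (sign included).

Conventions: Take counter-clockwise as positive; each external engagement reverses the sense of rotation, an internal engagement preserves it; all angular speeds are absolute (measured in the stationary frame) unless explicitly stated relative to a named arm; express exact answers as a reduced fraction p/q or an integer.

class = planetary set [G3 = 38+2·27 = 92; Willis about the carrier]
ring teeth: 38 + 2·27 = 92
38(ω_sun−ω_arm) = −92(ω_ring−ω_arm),  ω_sun = 0, ω_ring = 1
38(0−ω_arm) = −92(1−ω_arm)  ⇒  130·ω_arm = 92  ⇒  ω_arm = 46/65
sun–planet mesh: 38·(0−46/65) = −27·(ω_p−ω_arm)  ⇒  ω_p−ω_arm = 1748/1755
exact speed ratio = 1748/1755

1748/1755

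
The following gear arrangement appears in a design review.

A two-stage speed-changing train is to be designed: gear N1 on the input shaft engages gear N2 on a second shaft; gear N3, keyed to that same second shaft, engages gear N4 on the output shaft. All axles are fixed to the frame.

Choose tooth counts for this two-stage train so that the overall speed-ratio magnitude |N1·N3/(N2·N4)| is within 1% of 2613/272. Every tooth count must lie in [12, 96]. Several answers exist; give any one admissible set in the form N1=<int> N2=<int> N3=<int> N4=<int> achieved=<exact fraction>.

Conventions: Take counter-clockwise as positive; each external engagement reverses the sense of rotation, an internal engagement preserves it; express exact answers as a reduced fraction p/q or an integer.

N1=39 N2=16 N3=67 N4=17 achieved=2613/272

class = fixed-axis compound train [2-stage, 2613/272 wanted]
target = 2613/272 in lowest terms: an exact hit needs N1·N3 = k·2613 and N2·N4 = k·272 for one integer k, every count in [12, 96]; additionally prefer no 1:1 stage (N1 ≠ N2, N3 ≠ N4)
k = 1: N1·N3 = 2613 = 39·67, N2·N4 = 272 = 16·17
achieved = 39·67/(16·17) = 2613/272; |achieved − target| = 0 ≤ 2613/27200 ✓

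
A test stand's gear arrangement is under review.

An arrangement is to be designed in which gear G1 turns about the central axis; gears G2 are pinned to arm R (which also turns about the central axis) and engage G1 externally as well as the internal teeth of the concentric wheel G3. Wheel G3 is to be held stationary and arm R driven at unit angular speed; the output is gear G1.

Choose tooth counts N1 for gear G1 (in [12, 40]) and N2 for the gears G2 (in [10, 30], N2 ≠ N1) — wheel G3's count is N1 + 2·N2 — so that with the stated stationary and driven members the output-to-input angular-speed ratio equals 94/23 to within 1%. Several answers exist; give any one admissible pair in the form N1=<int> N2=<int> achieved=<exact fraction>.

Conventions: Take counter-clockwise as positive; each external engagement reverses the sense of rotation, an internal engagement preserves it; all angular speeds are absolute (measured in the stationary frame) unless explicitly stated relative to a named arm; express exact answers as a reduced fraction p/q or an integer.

planetary set to be sized for 94/23 (Willis relation)
Willis with ω_ring = 0: ω_sun/ω_arm = (N1+N3)/N1; set equal to 94/23  ⇒  N3/N1 = 94/23 − 1 = 71/23
N3 = N1 + 2·N2  ⇒  N2/N1 = (N3/N1 − 1)/2 = (71/23 − 1)/2 = 24/23
smallest multiple with N1 ≥ 12 and N2 ≥ 10: k = 1  ⇒  N1 = 1·23 = 23, N2 = 1·24 = 24 (N1 ≤ 40, N2 ≤ 30, N2 ≠ N1 ✓), N3 = 23 + 2·24 = 71
check: (N1+N3)/N1 with N1 = 23, N3 = 71 gives 94/23; |achieved − target| = 0 ≤ 47/1150 ✓

N1=23 N2=24 achieved=94/23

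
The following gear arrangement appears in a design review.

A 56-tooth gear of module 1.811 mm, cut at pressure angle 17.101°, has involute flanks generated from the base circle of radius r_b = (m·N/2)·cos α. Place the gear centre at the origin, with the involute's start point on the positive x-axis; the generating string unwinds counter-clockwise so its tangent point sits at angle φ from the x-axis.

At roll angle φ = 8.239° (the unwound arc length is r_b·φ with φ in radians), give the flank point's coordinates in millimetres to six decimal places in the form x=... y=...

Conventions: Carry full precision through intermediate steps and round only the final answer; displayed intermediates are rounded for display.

single-mesh involute tooth geometry (56T wheel at module 1.811)
pitch radius r_p = m·N/2 = 1.811·56/2 = 50.708000
base radius r_b = r_p·cos α = 50.708000·cos 17.101° = 48.466092
roll angle φ = 8.239° = 0.14379768 rad
x = r_b·(cos φ + φ·sin φ) = 48.964590
y = r_b·(sin φ − φ·cos φ) = 0.047937

x=48.964590 y=0.047937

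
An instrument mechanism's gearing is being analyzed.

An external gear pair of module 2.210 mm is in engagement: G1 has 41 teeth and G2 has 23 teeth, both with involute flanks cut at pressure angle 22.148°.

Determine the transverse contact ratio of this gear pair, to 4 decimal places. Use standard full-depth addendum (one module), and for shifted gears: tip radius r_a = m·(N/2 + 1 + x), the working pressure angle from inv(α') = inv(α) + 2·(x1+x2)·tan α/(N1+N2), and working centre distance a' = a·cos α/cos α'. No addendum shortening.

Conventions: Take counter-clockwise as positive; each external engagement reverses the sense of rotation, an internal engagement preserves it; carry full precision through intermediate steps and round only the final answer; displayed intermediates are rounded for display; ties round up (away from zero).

1.5685

topology: single-mesh involute geometry — m = 2.210, 41T/23T pair
base radii: r_b1 = 41.962085, r_b2 = 23.539706
tip radii: r_a1 = 47.515000, r_a2 = 27.625000
no profile shift: α' = α, a' = a
action lengths: √(r_a1²−r_b1²) = 22.290325, √(r_a2²−r_b2²) = 14.457622
base pitch p_b = π·m·cos α = 6.430623
CR = (22.290325 + 14.457622 − 70.720000·sin 22.14800°)/6.430623 = 1.568508
contact ratio ≈ 1.5685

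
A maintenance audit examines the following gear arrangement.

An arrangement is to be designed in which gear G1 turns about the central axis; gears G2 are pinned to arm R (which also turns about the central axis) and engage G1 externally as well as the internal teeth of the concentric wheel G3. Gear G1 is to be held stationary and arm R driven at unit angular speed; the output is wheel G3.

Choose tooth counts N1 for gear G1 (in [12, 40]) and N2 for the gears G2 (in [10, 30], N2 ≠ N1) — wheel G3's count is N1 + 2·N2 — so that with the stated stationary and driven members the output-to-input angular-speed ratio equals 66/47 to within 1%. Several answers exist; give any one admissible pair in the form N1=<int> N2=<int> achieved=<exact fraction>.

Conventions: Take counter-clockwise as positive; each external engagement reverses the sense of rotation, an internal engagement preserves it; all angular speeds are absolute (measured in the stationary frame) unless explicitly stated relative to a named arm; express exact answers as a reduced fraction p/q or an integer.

planetary set to be sized for 66/47 (Willis relation)
Willis with ω_sun = 0: ω_ring/ω_arm = (N1+N3)/N3; set equal to 66/47  ⇒  N3/N1 = 1/(66/47 − 1) = 47/19
N3 = N1 + 2·N2  ⇒  N2/N1 = (N3/N1 − 1)/2 = (47/19 − 1)/2 = 14/19
smallest multiple with N1 ≥ 12 and N2 ≥ 10: k = 1  ⇒  N1 = 1·19 = 19, N2 = 1·14 = 14 (N1 ≤ 40, N2 ≤ 30, N2 ≠ N1 ✓), N3 = 19 + 2·14 = 47
check: (N1+N3)/N3 with N1 = 19, N3 = 47 gives 66/47; |achieved − target| = 0 ≤ 33/2350 ✓

N1=19 N2=14 achieved=66/47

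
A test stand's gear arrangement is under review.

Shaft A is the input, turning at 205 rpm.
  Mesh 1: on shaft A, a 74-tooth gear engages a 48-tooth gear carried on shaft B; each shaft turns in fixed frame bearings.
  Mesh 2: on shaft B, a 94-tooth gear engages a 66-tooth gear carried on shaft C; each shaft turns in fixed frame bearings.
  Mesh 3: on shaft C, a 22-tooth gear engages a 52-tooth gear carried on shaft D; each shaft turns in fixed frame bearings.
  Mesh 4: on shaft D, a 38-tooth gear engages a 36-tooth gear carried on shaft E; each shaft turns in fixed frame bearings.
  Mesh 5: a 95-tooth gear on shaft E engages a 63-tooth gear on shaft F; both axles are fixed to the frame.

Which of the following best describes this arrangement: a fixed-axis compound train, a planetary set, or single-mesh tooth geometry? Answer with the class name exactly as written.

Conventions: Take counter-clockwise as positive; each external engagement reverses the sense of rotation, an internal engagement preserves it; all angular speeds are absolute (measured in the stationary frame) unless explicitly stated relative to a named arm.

fixed-axis compound train

topology: fixed-axis compound train — 5 meshes, A→F
classification: fixed-axis compound train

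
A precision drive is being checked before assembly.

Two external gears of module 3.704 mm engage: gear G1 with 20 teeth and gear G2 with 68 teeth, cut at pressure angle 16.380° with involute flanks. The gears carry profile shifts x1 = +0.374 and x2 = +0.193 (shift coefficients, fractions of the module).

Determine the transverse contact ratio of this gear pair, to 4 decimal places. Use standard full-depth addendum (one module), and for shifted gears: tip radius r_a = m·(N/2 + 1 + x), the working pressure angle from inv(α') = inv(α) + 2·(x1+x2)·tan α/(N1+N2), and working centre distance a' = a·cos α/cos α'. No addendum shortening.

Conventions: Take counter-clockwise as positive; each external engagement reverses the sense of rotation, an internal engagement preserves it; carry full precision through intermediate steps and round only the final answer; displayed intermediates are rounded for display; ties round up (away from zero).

1.7050

class = single-mesh tooth geometry [involute pair 20T × 68T, m = 3.704]
base radii: r_b1 = 35.536638, r_b2 = 120.824569
tip radii: r_a1 = 42.129296, r_a2 = 130.354872
inv(α') = inv(16.380°) + 2·(+0.374+0.193)·tan α/(20+68) = 0.01183959  ⇒  α' = 18.56637°
a' = a·cos α / cos α' = 162.9760·cos 16.380°/cos 18.56637° = 164.945728
action lengths: √(r_a1²−r_b1²) = 22.627968, √(r_a2²−r_b2²) = 48.926641
base pitch p_b = π·m·cos α = 11.164164
CR = (22.627968 + 48.926641 − 164.945728·sin 18.56637°)/11.164164 = 1.705046
contact ratio ≈ 1.7050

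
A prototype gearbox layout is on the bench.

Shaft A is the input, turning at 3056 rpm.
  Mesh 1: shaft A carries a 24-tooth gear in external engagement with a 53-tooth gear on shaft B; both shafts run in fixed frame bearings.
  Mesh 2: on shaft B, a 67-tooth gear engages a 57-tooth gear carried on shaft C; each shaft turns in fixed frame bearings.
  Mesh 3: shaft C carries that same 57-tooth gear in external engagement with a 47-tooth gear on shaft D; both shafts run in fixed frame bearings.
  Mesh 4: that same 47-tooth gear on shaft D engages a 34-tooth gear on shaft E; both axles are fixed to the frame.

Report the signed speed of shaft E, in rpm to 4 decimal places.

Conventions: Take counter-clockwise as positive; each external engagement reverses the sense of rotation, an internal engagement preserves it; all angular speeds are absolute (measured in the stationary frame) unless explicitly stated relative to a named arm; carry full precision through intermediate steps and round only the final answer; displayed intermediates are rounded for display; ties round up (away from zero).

+2726.9967 rpm

4-mesh fixed-axis compound train (all bearings frame-fixed)
mesh 1 [24T→53T]: ω = 3056.0000×24/53 = 1383.8491 rpm, sense flips to −
mesh 2 [67T→57T]: ω = 1383.8491×67/57 = 1626.6296 rpm, sense flips to +
mesh 3 [57T→47T]: ω = 1626.6296×57/47 = 1972.7210 rpm, sense flips to −
mesh 4 [47T→34T]: ω = 1972.7210×47/34 = 2726.9967 rpm, sense flips to +
signed output speed = +2726.9967 rpm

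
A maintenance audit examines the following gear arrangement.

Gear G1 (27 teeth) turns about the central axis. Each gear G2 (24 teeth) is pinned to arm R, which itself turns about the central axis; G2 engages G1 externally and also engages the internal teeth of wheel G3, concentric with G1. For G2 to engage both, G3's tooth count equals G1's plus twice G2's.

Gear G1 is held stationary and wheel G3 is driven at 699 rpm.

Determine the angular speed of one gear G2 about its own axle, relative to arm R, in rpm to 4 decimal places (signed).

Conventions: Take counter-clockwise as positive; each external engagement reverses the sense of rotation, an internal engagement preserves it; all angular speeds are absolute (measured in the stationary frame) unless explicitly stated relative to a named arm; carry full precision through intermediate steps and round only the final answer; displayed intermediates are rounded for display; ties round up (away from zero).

recognized (axles ride arm R): planetary set, 27/24/75 teeth
normalise by the input: solve with ω_ring = 1, then scale by 699 rpm
ring teeth: 27 + 2·24 = 75
27(ω_sun−ω_arm) = −75(ω_ring−ω_arm),  ω_sun = 0, ω_ring = 1
27(0−ω_arm) = −75(1−ω_arm)  ⇒  102·ω_arm = 75  ⇒  ω_arm = 25/34
sun–planet mesh: 27·(0−25/34) = −24·(ω_p−ω_arm)  ⇒  ω_p−ω_arm = 225/272
scale: ω_p−ω_arm = 225/272 × 699 rpm = +578.2169 rpm

+578.2169 rpm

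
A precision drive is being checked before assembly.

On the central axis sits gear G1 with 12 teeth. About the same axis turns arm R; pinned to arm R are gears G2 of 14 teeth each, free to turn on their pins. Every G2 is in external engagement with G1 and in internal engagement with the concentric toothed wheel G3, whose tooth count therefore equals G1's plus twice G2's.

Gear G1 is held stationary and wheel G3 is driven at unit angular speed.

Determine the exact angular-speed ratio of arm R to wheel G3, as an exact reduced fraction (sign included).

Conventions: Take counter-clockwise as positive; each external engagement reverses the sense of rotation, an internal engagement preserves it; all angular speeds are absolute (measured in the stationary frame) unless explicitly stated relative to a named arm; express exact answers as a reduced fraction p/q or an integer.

10/13

class = planetary set [G3 = 12+2·14 = 40; Willis about the carrier]
ring teeth: 12 + 2·14 = 40
12(ω_sun−ω_arm) = −40(ω_ring−ω_arm),  ω_sun = 0, ω_ring = 1
12(0−ω_arm) = −40(1−ω_arm)  ⇒  52·ω_arm = 40  ⇒  ω_arm = 10/13
ω_out/ω_in = 10/13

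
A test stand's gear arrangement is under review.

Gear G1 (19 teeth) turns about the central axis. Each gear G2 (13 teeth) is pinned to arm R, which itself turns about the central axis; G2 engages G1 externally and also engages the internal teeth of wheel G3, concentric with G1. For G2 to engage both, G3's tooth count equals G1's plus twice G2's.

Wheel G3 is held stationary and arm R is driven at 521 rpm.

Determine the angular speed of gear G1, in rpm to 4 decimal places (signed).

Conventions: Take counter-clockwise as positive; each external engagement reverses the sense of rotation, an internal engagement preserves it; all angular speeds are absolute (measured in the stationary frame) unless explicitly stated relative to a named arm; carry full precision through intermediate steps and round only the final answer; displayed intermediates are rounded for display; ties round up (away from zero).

recognized (axles ride arm R): planetary set, 19/13/45 teeth
normalise by the input: solve with ω_arm = 1, then scale by 521 rpm
ring teeth: 19 + 2·13 = 45
19(ω_sun−ω_arm) = −45(ω_ring−ω_arm),  ω_ring = 0, ω_arm = 1
ω_sun = 1 − (45/19)(0−1) = 64/19
scale: ω_sun = 64/19 × 521 rpm = +1754.9474 rpm

+1754.9474 rpm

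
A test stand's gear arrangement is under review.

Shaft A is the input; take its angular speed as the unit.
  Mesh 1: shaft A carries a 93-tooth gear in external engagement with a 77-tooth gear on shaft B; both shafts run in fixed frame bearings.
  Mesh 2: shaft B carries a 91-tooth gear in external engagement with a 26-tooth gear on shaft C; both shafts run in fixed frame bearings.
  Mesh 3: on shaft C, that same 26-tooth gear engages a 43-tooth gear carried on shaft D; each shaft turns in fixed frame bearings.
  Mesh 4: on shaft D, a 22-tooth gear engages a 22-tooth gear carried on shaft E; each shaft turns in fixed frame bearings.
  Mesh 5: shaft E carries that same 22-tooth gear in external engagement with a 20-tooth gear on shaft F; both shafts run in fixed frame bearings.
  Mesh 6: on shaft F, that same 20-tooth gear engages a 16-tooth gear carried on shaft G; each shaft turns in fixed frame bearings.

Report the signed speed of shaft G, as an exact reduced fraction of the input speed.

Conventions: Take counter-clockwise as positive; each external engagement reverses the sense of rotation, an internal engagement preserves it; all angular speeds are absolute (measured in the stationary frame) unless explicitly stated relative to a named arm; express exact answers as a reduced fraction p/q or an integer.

1209/344

6-mesh fixed-axis compound train (all bearings frame-fixed)
mesh 1 [93T→77T]: |ω|/ω_in = 1×93/77 = 93/77, sense flips to −
mesh 2 [91T→26T]: |ω|/ω_in = (93/77)×91/26 = 93/22, sense flips to +
mesh 3 [26T→43T]: |ω|/ω_in = (93/22)×26/43 = 1209/473, sense flips to −
mesh 4 [22T→22T]: |ω|/ω_in = (1209/473)×22/22 = 1209/473, sense flips to +
mesh 5 [22T→20T]: |ω|/ω_in = (1209/473)×22/20 = 1209/430, sense flips to −
mesh 6 [20T→16T]: |ω|/ω_in = (1209/430)×20/16 = 1209/344, sense flips to +
signed output speed (× input speed) = 1209/344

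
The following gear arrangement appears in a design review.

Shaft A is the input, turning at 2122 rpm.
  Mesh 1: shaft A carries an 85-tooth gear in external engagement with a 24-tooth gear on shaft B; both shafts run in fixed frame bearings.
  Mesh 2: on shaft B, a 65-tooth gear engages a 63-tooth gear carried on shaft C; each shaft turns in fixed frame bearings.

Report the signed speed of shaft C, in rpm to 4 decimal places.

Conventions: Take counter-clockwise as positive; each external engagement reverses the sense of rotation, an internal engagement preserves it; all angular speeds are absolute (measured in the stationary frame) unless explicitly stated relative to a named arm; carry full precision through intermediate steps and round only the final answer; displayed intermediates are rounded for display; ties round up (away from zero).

+7754.0013 rpm

2-mesh fixed-axis compound train (all bearings frame-fixed)
mesh 1 [85T→24T]: ω = 2122.0000×85/24 = 7515.4167 rpm, sense flips to −
mesh 2 [65T→63T]: ω = 7515.4167×65/63 = 7754.0013 rpm, sense flips to +
signed output speed = +7754.0013 rpm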